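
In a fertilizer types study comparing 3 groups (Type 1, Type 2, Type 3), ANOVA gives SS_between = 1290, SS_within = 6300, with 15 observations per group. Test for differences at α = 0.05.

df_between = 2, df_within = 42. F = MS_between/MS_within = 645.0/150.0 = 4.3. F_crit ≈ 3.22. Reject H₀. At least one mean differs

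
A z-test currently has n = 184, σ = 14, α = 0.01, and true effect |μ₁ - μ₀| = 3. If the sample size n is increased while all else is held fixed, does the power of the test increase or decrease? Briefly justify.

Power increases: a larger n shrinks the standard error σ/√n, moving the sampling distribution under H₁ further from the critical value.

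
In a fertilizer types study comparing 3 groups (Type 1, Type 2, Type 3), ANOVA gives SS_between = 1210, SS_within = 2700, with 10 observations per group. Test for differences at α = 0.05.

df_between = 2, df_within = 27. F = MS_between/MS_within = 605.0/100.0 = 6.05. F_crit ≈ 3.354. Reject H₀. At least one mean differs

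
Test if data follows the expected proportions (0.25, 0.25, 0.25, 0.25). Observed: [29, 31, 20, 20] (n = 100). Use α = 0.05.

Expected: [25.0, 25.0, 25.0, 25.0]. χ² = 4.08. df = 3, critical = 7.815. Fail to reject H₀.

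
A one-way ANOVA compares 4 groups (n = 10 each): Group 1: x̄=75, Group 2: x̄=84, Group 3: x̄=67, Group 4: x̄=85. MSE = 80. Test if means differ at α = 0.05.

Grand mean = 77.75. SS_between = 2147.5, MS_between = 715.83. F = 8.948, F_crit ≈ 2.866. Reject H₀.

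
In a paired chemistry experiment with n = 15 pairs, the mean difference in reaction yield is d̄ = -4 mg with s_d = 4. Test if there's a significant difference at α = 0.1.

t = d̄/(s_d/√n) = -4/(4/√15) = -3.873. df = 14, critical t = ±1.761. Reject H₀.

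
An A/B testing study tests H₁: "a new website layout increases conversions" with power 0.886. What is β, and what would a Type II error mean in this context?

β = 1 - power = 1 - 0.886 = 0.114. A Type II error is failing to reject H₀ when H₀ is false (false negative) — here, failing to conclude that a new website layout increases conversions when in fact it is true. Consequence: discarding a layout that would have improved conversions — lost revenue.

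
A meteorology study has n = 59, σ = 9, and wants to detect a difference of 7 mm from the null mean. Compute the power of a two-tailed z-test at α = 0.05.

SE = σ/√n = 9/√59 = 1.172. Non-centrality λ = d/SE = 7/1.172 = 5.974. Power ≈ Φ(λ - z_{α/2}) = Φ(5.974 - 1.96) = Φ(4.014) = 1.0.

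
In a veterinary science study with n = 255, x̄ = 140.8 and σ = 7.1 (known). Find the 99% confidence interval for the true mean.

CI = x̄ ± z*(σ/√n) = 140.8 ± 2.576(7.1/√255) = 140.8 ± 1.15 = (139.65, 141.95)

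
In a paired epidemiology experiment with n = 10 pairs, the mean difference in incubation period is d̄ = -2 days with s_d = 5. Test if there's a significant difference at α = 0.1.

t = d̄/(s_d/√n) = -2/(5/√10) = -1.265. df = 9, critical t = ±1.833. Fail to reject H₀.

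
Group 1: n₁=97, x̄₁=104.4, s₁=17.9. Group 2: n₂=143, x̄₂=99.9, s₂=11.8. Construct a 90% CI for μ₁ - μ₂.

Difference = 4.5. SE = √(17.9²/97 + 11.8²/143) = 2.068. CI = (1.1, 7.9)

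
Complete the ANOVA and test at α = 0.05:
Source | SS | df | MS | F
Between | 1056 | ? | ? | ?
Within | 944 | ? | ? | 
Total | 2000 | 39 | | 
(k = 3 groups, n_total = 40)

df_between = 2, df_within = 37. MS_between = 528.0, MS_within = 25.51. F = 20.695, F_crit ≈ 3.252. Reject H₀.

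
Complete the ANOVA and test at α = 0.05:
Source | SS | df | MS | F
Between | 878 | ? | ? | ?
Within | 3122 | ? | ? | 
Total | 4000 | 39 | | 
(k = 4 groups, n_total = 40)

df_between = 3, df_within = 36. MS_between = 292.67, MS_within = 86.72. F = 3.375, F_crit ≈ 2.866. Reject H₀.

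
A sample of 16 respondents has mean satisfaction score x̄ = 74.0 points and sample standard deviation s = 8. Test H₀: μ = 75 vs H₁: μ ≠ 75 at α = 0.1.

t = (x̄ - μ₀)/(s/√n) = (74.0 - 75)/(8/√16) = -0.5. df = 15, critical t = ±1.753. Fail to reject H₀.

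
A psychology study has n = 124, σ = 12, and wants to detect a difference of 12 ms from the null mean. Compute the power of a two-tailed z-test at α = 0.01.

SE = σ/√n = 12/√124 = 1.078. Non-centrality λ = d/SE = 12/1.078 = 11.136. Power ≈ Φ(λ - z_{α/2}) = Φ(11.136 - 2.576) = Φ(8.56) = 1.0.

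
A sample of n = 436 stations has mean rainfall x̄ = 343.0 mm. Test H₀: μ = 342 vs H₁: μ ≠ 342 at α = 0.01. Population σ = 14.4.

z = (x̄ - μ₀)/(σ/√n) = (343.0 - 342)/(14.4/√436) = 1.45. Critical value: ±2.576. Since |1.45| ≤ 2.576, Fail to reject H₀.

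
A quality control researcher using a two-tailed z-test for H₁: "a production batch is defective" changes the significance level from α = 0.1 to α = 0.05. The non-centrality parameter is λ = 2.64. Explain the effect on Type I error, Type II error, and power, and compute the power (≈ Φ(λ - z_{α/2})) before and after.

Decreasing α from 0.1 to 0.05:
• Type I error rate decreases (α is the Type I rate by definition).
• Critical value moves from z_{α/2} = 1.645 to 1.96, so power = Φ(λ - z_{α/2}) goes from Φ(2.64 - 1.645) = 0.84 to Φ(2.64 - 1.96) = 0.752.
• Type II error rate β = 1 - power therefore increases (0.16 → 0.248).
Appropriate when false positives are costly — here, scrapping a good batch — wasted material and cost for no reason.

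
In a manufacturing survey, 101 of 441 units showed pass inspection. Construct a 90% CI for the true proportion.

p̂ = 0.229. CI = p̂ ± z*√(p̂(1-p̂)/n) = (0.196, 0.262)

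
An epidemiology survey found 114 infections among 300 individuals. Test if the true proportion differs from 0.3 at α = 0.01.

p̂ = 0.38, p₀ = 0.3. z = (p̂ - p₀)/√(p₀(1-p₀)/n) = 3.024. Critical: ±2.576. Reject H₀.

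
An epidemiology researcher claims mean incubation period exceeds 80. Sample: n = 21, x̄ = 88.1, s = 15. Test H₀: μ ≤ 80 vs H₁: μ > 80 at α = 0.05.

t = (88.1 - 80)/(15/√21) = 2.475, df = 20. Critical t = 1.725. Reject H₀.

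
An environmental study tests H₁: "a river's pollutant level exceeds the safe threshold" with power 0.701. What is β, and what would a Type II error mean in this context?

β = 1 - power = 1 - 0.701 = 0.299. A Type II error is failing to reject H₀ when H₀ is false (false negative) — here, failing to conclude that a river's pollutant level exceeds the safe threshold when in fact it is true. Consequence: allowing unsafe pollution to continue.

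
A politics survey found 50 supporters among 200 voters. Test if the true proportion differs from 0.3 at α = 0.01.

p̂ = 0.25, p₀ = 0.3. z = (p̂ - p₀)/√(p₀(1-p₀)/n) = -1.543. Critical: ±2.576. Fail to reject H₀.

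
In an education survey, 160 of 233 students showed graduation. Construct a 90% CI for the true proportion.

p̂ = 0.687. CI = p̂ ± z*√(p̂(1-p̂)/n) = (0.637, 0.737)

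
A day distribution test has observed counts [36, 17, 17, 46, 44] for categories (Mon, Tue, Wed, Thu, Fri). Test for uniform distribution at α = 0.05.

Expected = 32 each. χ² = Σ(O-E)²/E = 25.188. df = 4, critical value = 9.488. Reject H₀.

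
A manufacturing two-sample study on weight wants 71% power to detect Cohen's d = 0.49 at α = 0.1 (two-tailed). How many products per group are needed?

z_{α/2} = 1.645, z_β = Φ⁻¹(0.71) = 0.553. For small effect (d = 0.49): n per group = 2(z_{α/2} + z_β)²/d² = 2(1.645 + 0.553)²/0.49² = 40.2 → 41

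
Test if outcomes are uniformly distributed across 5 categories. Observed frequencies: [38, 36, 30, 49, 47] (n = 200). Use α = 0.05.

Expected = 40 each. χ² = Σ(O-E)²/E = 6.25. df = 4, critical value = 9.488. Fail to reject H₀.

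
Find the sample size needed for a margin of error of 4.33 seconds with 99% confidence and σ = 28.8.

n = (z*σ/E)² = (2.576×28.8/4.33)² = 293.6 → n = 294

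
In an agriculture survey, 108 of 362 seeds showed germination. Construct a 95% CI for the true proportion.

p̂ = 0.298. CI = p̂ ± z*√(p̂(1-p̂)/n) = (0.251, 0.345)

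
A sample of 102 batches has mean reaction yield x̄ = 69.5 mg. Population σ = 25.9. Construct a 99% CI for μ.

CI = x̄ ± z*(σ/√n) = 69.5 ± 2.576(25.9/√102) = 69.5 ± 6.61 = (62.89, 76.11)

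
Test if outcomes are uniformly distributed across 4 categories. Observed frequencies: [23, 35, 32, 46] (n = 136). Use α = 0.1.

Expected = 34 each. χ² = Σ(O-E)²/E = 7.941. df = 3, critical value = 6.251. Reject H₀.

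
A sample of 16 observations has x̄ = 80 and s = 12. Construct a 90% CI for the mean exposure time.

CI = x̄ ± t*(s/√n) = 80 ± 1.753(12/√16) = (74.74, 85.26)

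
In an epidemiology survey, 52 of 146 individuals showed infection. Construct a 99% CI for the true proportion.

p̂ = 0.356. CI = p̂ ± z*√(p̂(1-p̂)/n) = (0.254, 0.458)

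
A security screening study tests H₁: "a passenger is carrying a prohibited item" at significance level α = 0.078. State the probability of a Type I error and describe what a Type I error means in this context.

P(Type I error) = α = 0.078. A Type I error is rejecting H₀ when H₀ is actually true (false positive) — here, concluding that a passenger is carrying a prohibited item when in fact this is not the case. Consequence: detaining an innocent passenger — delay and inconvenience.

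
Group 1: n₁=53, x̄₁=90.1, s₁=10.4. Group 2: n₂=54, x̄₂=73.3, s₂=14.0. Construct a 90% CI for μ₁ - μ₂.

Difference = 16.8. SE = √(10.4²/53 + 14.0²/54) = 2.381. CI = (12.88, 20.72)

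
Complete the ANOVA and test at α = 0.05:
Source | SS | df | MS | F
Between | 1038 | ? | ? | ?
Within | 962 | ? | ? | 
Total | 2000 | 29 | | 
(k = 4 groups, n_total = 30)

df_between = 3, df_within = 26. MS_between = 346.0, MS_within = 37.0. F = 9.351, F_crit ≈ 2.975. Reject H₀.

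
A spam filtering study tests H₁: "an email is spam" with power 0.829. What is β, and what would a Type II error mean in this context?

β = 1 - power = 1 - 0.829 = 0.171. A Type II error is failing to reject H₀ when H₀ is false (false negative) — here, failing to conclude that an email is spam when in fact it is true. Consequence: a spam email lands in the inbox.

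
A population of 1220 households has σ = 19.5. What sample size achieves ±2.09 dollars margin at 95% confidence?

Without FPC: n₀ = (1.96×19.5/2.09)² = 334.417. With FPC: n = n₀N/(n₀+N-1) = 262.6 → n = 263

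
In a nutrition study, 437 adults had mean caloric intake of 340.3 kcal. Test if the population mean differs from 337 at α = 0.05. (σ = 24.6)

z = (x̄ - μ₀)/(σ/√n) = (340.3 - 337)/(24.6/√437) = 2.804. Critical value: ±1.96. Since |2.804| > 1.96, Reject H₀.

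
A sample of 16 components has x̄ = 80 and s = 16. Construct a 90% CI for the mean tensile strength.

CI = x̄ ± t*(s/√n) = 80 ± 1.753(16/√16) = (72.99, 87.01)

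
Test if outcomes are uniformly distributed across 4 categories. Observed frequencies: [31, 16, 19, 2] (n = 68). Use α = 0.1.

Expected = 17 each. χ² = Σ(O-E)²/E = 25.059. df = 3, critical value = 6.251. Reject H₀.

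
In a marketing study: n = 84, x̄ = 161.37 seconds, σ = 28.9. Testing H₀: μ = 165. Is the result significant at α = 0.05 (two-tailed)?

z = (161.37 - 165)/(28.9/√84) = -1.151. Since |z| ≤ 1.96, not significant at α = 0.05.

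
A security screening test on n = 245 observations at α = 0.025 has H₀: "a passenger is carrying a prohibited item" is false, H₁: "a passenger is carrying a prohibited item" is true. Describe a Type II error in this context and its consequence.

Type II error: failing to reject H₀ when it is false — concluding that a passenger is carrying a prohibited item is not supported when in fact it is. Consequence: letting a prohibited item through — security breach.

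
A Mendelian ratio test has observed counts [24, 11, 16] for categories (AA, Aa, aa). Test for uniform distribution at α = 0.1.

Expected = 17 each. χ² = Σ(O-E)²/E = 5.059. df = 2, critical value = 4.605. Reject H₀.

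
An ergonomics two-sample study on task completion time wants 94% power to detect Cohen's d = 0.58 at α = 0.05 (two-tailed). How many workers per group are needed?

z_{α/2} = 1.96, z_β = Φ⁻¹(0.94) = 1.555. For medium effect (d = 0.58): n per group = 2(z_{α/2} + z_β)²/d² = 2(1.96 + 1.555)²/0.58² = 73.5 → 74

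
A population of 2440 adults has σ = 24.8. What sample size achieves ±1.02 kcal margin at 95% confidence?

Without FPC: n₀ = (1.96×24.8/1.02)² = 2270.99. With FPC: n = n₀N/(n₀+N-1) = 1176.5 → n = 1177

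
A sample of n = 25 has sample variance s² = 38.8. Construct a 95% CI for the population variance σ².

df = 24. χ²_{0.025} = 39.364, χ²_{0.975} = 12.401. CI for σ² = ((n-1)s²/χ²_{α/2}, (n-1)s²/χ²_{1-α/2}) = (24·38.8/39.364, 24·38.8/12.401) = (23.66, 75.09)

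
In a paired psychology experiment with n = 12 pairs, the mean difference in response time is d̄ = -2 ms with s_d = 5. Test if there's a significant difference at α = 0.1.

t = d̄/(s_d/√n) = -2/(5/√12) = -1.386. df = 11, critical t = ±1.796. Fail to reject H₀.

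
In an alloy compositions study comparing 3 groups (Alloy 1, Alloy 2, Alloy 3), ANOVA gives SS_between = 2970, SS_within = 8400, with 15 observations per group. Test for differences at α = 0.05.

df_between = 2, df_within = 42. F = MS_between/MS_within = 1485.0/200.0 = 7.425. F_crit ≈ 3.22. Reject H₀. At least one mean differs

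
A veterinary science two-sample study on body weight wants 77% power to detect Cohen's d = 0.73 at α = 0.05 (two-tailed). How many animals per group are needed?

z_{α/2} = 1.96, z_β = Φ⁻¹(0.77) = 0.739. For medium effect (d = 0.73): n per group = 2(z_{α/2} + z_β)²/d² = 2(1.96 + 0.739)²/0.73² = 27.3 → 28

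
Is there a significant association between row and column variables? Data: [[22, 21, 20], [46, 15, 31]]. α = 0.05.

χ² = 6.65. df = 2, critical = 5.991. Reject H₀. Variables are dependent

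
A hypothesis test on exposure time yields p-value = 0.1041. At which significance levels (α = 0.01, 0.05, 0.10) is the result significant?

p = 0.1041. Not significant at any of the given levels.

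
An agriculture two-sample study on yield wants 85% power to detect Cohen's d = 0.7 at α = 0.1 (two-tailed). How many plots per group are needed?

z_{α/2} = 1.645, z_β = Φ⁻¹(0.85) = 1.036. For medium effect (d = 0.7): n per group = 2(z_{α/2} + z_β)²/d² = 2(1.645 + 1.036)²/0.7² = 29.3 → 30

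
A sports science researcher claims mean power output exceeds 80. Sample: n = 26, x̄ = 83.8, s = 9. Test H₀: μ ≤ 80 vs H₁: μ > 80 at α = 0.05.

t = (83.8 - 80)/(9/√26) = 2.153, df = 25. Critical t = 1.708. Reject H₀.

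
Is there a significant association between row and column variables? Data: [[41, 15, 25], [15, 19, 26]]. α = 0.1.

χ² = 9.648. df = 2, critical = 4.605. Reject H₀. Variables are dependent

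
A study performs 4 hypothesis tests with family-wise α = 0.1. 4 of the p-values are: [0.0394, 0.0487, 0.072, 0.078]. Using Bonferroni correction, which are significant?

Bonferroni α = 0.1/4 = 0.025. None of the given p-values are significant.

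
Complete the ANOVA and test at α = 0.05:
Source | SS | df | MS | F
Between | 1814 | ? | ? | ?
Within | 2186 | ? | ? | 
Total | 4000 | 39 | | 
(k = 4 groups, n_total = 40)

df_between = 3, df_within = 36. MS_between = 604.67, MS_within = 60.72. F = 9.958, F_crit ≈ 2.866. Reject H₀.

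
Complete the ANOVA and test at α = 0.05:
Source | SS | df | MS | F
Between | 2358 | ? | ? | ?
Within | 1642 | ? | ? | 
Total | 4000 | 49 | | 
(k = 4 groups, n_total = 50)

df_between = 3, df_within = 46. MS_between = 786.0, MS_within = 35.7. F = 22.019, F_crit ≈ 2.807. Reject H₀.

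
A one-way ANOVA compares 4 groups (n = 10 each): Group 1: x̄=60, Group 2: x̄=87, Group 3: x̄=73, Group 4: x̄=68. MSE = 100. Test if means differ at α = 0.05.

Grand mean = 72.0. SS_between = 3860.0, MS_between = 1286.67. F = 12.867, F_crit ≈ 2.866. Reject H₀.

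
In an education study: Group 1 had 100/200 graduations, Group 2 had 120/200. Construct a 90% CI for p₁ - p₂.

p̂₁ = 0.5, p̂₂ = 0.6. Difference = -0.1. CI = (-0.181, -0.019)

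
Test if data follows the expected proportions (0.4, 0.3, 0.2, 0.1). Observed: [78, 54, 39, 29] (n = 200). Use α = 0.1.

Expected: [80.0, 60.0, 40.0, 20.0]. χ² = 4.725. df = 3, critical = 6.251. Fail to reject H₀.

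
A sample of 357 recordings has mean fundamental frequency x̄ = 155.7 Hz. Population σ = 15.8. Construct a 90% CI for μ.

CI = x̄ ± z*(σ/√n) = 155.7 ± 1.645(15.8/√357) = 155.7 ± 1.38 = (154.32, 157.08)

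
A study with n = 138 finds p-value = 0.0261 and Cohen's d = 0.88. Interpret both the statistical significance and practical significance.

Statistically significant (p = 0.0261 < 0.05). Cohen's d = 0.88 indicates a large effect size. Both statistical and practical significance should be considered.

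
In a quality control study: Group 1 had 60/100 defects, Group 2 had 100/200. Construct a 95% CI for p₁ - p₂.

p̂₁ = 0.6, p̂₂ = 0.5. Difference = 0.1. CI = (-0.018, 0.218)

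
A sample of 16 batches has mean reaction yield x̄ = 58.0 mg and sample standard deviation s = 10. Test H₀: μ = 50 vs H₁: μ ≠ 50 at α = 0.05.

t = (x̄ - μ₀)/(s/√n) = (58.0 - 50)/(10/√16) = 3.2. df = 15, critical t = ±2.131. Reject H₀.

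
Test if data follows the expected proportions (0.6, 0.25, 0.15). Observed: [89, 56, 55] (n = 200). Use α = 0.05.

Expected: [120.0, 50.0, 30.0]. χ² = 29.562. df = 2, critical = 5.991. Reject H₀.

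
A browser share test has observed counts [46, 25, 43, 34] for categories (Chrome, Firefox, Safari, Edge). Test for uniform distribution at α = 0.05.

Expected = 37 each. χ² = Σ(O-E)²/E = 7.297. df = 3, critical value = 7.815. Fail to reject H₀.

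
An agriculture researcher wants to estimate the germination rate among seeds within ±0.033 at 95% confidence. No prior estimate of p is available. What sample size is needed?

Conservative approach: use p = 0.5 (maximizes p(1-p) = 0.25). n = z²(0.25)/E² = 1.96²×0.25/0.033² = 881.9 → n = 882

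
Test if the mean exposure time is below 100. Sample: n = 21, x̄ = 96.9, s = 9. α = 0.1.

t = (96.9 - 100)/(9/√21) = -1.578, df = 20. Critical t = -1.325. Reject H₀.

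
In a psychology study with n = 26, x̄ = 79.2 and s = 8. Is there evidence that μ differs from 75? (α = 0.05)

t = (x̄ - μ₀)/(s/√n) = (79.2 - 75)/(8/√26) = 2.677. df = 25, critical t = ±2.06. Reject H₀.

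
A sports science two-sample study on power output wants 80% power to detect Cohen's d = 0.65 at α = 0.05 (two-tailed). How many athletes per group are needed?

z_{α/2} = 1.96, z_β = Φ⁻¹(0.8) = 0.842. For medium effect (d = 0.65): n per group = 2(z_{α/2} + z_β)²/d² = 2(1.96 + 0.842)²/0.65² = 37.2 → 38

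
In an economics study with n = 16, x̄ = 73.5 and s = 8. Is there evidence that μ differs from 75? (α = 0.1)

t = (x̄ - μ₀)/(s/√n) = (73.5 - 75)/(8/√16) = -0.75. df = 15, critical t = ±1.753. Fail to reject H₀.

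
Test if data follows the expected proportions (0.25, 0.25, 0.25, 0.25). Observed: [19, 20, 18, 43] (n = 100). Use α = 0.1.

Expected: [25.0, 25.0, 25.0, 25.0]. χ² = 17.36. df = 3, critical = 6.251. Reject H₀.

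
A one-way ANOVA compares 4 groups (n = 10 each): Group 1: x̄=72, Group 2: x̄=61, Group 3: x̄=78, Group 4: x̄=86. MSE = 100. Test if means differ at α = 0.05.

Grand mean = 74.25. SS_between = 3327.5, MS_between = 1109.17. F = 11.092, F_crit ≈ 2.866. Reject H₀.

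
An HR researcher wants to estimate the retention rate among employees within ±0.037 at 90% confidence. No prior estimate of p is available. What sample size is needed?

Conservative approach: use p = 0.5 (maximizes p(1-p) = 0.25). n = z²(0.25)/E² = 1.645²×0.25/0.037² = 494.2 → n = 495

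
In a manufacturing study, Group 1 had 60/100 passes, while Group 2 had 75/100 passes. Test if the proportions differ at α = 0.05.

p̂₁ = 0.6, p̂₂ = 0.75, pooled p̂ = 0.675. z = -2.265. Critical: ±1.96. Reject H₀.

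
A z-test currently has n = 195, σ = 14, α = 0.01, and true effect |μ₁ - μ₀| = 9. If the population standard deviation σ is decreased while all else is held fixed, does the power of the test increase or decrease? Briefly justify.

Power increases: a smaller σ shrinks the standard error σ/√n, moving the sampling distribution under H₁ further from the critical value.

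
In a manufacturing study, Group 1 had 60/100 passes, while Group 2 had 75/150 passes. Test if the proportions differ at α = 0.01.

p̂₁ = 0.6, p̂₂ = 0.5, pooled p̂ = 0.54. z = 1.554. Critical: ±2.576. Fail to reject H₀.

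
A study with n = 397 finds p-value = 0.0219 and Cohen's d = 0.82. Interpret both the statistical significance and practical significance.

Statistically significant (p = 0.0219 < 0.05). Cohen's d = 0.82 indicates a large effect size. Both statistical and practical significance should be considered.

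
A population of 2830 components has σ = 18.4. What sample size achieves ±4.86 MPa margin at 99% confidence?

Without FPC: n₀ = (2.576×18.4/4.86)² = 95.116. With FPC: n = n₀N/(n₀+N-1) = 92.1 → n = 93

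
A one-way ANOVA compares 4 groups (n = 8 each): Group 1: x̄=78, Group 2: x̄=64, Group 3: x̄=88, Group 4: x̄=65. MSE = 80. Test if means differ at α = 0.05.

Grand mean = 73.75. SS_between = 3142.0, MS_between = 1047.33. F = 13.092, F_crit ≈ 2.947. Reject H₀.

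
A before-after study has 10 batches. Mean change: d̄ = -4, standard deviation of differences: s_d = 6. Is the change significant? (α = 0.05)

t = d̄/(s_d/√n) = -4/(6/√10) = -2.108. df = 9, critical t = ±2.262. Fail to reject H₀.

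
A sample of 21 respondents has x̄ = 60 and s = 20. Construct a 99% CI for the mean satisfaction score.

CI = x̄ ± t*(s/√n) = 60 ± 2.845(20/√21) = (47.58, 72.42)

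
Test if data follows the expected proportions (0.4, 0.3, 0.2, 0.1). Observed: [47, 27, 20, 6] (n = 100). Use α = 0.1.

Expected: [40.0, 30.0, 20.0, 10.0]. χ² = 3.125. df = 3, critical = 6.251. Fail to reject H₀.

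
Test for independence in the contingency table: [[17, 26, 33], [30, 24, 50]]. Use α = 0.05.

χ² = 2.872. df = 2, critical = 5.991. Fail to reject H₀. No evidence of dependence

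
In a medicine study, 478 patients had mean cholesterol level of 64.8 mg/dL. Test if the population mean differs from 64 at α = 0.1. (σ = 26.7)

z = (x̄ - μ₀)/(σ/√n) = (64.8 - 64)/(26.7/√478) = 0.655. Critical value: ±1.645. Since |0.655| ≤ 1.645, Fail to reject H₀.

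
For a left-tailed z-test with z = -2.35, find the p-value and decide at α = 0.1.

p = P(Z < -2.35) = Φ(-2.35) ≈ 0.0094. Since p < 0.1, reject H₀ (significant) at α = 0.1.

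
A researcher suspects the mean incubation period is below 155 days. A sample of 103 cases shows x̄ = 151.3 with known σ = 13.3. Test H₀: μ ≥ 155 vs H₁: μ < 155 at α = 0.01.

z = -2.823. Critical value: -2.33. Reject H₀.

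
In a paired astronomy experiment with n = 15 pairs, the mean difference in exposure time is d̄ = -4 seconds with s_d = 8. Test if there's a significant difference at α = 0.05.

t = d̄/(s_d/√n) = -4/(8/√15) = -1.936. df = 14, critical t = ±2.145. Fail to reject H₀.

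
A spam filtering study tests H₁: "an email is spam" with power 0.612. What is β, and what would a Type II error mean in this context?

β = 1 - power = 1 - 0.612 = 0.388. A Type II error is failing to reject H₀ when H₀ is false (false negative) — here, failing to conclude that an email is spam when in fact it is true. Consequence: a spam email lands in the inbox.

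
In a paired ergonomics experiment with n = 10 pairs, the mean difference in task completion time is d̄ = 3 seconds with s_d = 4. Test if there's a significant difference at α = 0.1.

t = d̄/(s_d/√n) = 3/(4/√10) = 2.372. df = 9, critical t = ±1.833. Reject H₀.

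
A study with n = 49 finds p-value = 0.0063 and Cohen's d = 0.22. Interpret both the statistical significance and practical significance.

Statistically significant (p = 0.0063 < 0.05). Cohen's d = 0.22 indicates a small effect size. Both statistical and practical significance should be considered.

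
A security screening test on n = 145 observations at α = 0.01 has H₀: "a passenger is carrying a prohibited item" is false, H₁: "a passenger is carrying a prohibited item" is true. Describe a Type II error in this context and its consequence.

Type II error: failing to reject H₀ when it is false — concluding that a passenger is carrying a prohibited item is not supported when in fact it is. Consequence: letting a prohibited item through — security breach.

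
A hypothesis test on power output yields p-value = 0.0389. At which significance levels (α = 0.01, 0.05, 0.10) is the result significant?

p = 0.0389. Significant at: α = 0.05, 0.1.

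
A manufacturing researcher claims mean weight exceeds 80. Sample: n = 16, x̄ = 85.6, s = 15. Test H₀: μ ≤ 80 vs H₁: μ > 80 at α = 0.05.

t = (85.6 - 80)/(15/√16) = 1.493, df = 15. Critical t = 1.753. Fail to reject H₀.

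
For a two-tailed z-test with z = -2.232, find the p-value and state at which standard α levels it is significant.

p = 2·P(Z > |-2.232|) = 2·(1 - Φ(2.232)) ≈ 0.0256. Significant at α = 0.1; Significant at α = 0.05.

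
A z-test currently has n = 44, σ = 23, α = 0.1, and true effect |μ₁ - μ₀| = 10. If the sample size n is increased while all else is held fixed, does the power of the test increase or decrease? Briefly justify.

Power increases: a larger n shrinks the standard error σ/√n, moving the sampling distribution under H₁ further from the critical value.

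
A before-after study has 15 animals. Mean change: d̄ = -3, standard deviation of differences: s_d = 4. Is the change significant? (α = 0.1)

t = d̄/(s_d/√n) = -3/(4/√15) = -2.905. df = 14, critical t = ±1.761. Reject H₀.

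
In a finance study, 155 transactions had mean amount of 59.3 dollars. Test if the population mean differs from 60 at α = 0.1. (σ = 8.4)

z = (x̄ - μ₀)/(σ/√n) = (59.3 - 60)/(8.4/√155) = -1.037. Critical value: ±1.645. Since |-1.037| ≤ 1.645, Fail to reject H₀.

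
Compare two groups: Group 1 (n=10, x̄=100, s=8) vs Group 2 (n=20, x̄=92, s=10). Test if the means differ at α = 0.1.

Pooled sp = 9.4. t = 2.197, df = 28. Critical t = ±1.701. Reject H₀.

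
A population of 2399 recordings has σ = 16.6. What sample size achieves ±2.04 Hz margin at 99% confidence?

Without FPC: n₀ = (2.576×16.6/2.04)² = 439.387. With FPC: n = n₀N/(n₀+N-1) = 371.5 → n = 372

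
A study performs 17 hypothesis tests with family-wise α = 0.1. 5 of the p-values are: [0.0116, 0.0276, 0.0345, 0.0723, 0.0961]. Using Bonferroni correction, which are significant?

Bonferroni α = 0.1/17 = 0.00588. None of the given p-values are significant.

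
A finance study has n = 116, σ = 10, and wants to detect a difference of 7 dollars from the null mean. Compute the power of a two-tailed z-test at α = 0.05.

SE = σ/√n = 10/√116 = 0.928. Non-centrality λ = d/SE = 7/0.928 = 7.539. Power ≈ Φ(λ - z_{α/2}) = Φ(7.539 - 1.96) = Φ(5.579) = 1.0.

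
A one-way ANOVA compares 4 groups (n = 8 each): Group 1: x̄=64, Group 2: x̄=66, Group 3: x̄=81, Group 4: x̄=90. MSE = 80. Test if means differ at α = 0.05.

Grand mean = 75.25. SS_between = 3702.0, MS_between = 1234.0. F = 15.425, F_crit ≈ 2.947. Reject H₀.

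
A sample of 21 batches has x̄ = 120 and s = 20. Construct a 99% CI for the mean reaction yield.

CI = x̄ ± t*(s/√n) = 120 ± 2.845(20/√21) = (107.58, 132.42)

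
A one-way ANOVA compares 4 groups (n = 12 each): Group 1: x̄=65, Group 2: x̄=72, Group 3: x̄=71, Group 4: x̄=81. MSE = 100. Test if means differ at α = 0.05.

Grand mean = 72.25. SS_between = 1569.0, MS_between = 523.0. F = 5.23, F_crit ≈ 2.816. Reject H₀.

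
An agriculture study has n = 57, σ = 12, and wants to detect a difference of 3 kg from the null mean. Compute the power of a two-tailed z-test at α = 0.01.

SE = σ/√n = 12/√57 = 1.589. Non-centrality λ = d/SE = 3/1.589 = 1.887. Power ≈ Φ(λ - z_{α/2}) = Φ(1.887 - 2.576) = Φ(-0.689) = 0.246.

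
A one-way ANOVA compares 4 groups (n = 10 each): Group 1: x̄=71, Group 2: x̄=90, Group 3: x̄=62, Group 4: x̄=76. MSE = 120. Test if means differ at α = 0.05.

Grand mean = 74.75. SS_between = 4107.5, MS_between = 1369.17. F = 11.41, F_crit ≈ 2.866. Reject H₀.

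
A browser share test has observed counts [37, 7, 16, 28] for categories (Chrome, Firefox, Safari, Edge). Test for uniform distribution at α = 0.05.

Expected = 22 each. χ² = Σ(O-E)²/E = 23.727. df = 3, critical value = 7.815. Reject H₀.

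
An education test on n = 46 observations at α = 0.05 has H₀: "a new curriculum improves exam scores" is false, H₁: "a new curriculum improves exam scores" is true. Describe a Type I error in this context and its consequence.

Type I error: rejecting H₀ when it is true — concluding that a new curriculum improves exam scores when in fact it is not. Consequence: adopting a curriculum that gives no real benefit — disruption for nothing.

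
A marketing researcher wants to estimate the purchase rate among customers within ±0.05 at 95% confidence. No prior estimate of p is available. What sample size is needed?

Conservative approach: use p = 0.5 (maximizes p(1-p) = 0.25). n = z²(0.25)/E² = 1.96²×0.25/0.05² = 384.2 → n = 385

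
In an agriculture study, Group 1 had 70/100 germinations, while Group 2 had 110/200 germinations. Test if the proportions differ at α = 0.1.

p̂₁ = 0.7, p̂₂ = 0.55, pooled p̂ = 0.6. z = 2.5. Critical: ±1.645. Reject H₀.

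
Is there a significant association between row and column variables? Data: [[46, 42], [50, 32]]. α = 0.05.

χ² = 1.308. df = 1, critical = 3.841. Fail to reject H₀. No evidence of dependence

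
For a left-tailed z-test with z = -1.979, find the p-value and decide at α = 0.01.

p = P(Z < -1.979) = Φ(-1.979) ≈ 0.0239. Since p ≥ 0.01, fail to reject H₀ (not significant) at α = 0.01.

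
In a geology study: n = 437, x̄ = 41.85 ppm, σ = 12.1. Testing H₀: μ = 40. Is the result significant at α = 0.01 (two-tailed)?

z = (41.85 - 40)/(12.1/√437) = 3.196. Since |z| > 2.576, significant at α = 0.01.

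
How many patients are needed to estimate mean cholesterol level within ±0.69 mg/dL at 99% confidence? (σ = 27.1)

n = (z*σ/E)² = (2.576×27.1/0.69)² = 10236.04 → n = 10237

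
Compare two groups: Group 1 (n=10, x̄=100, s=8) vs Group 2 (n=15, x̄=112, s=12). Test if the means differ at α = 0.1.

Pooled sp = 10.62. t = -2.769, df = 23. Critical t = ±1.714. Reject H₀.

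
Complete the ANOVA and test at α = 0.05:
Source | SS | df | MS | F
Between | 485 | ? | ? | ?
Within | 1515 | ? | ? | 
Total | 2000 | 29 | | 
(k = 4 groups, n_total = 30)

df_between = 3, df_within = 26. MS_between = 161.67, MS_within = 58.27. F = 2.774, F_crit ≈ 2.975. Fail to reject H₀.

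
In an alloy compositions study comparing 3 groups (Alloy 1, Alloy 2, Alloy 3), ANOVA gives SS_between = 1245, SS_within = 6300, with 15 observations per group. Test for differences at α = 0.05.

df_between = 2, df_within = 42. F = MS_between/MS_within = 622.5/150.0 = 4.15. F_crit ≈ 3.22. Reject H₀. At least one mean differs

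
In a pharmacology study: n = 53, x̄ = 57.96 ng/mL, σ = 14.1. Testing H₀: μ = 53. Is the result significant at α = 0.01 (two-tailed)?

z = (57.96 - 53)/(14.1/√53) = 2.561. Since |z| ≤ 2.576, not significant at α = 0.01.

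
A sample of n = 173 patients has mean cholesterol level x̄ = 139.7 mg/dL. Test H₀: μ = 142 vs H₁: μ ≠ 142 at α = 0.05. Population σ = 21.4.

z = (x̄ - μ₀)/(σ/√n) = (139.7 - 142)/(21.4/√173) = -1.414. Critical value: ±1.96. Since |-1.414| ≤ 1.96, Fail to reject H₀.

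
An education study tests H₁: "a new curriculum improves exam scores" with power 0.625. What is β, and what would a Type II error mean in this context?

β = 1 - power = 1 - 0.625 = 0.375. A Type II error is failing to reject H₀ when H₀ is false (false negative) — here, failing to conclude that a new curriculum improves exam scores when in fact it is true. Consequence: keeping the old curriculum when the new one would have helped students.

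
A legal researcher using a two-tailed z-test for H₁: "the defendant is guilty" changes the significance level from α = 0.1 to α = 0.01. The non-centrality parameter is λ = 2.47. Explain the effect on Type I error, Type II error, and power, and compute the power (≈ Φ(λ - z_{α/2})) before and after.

Decreasing α from 0.1 to 0.01:
• Type I error rate decreases (α is the Type I rate by definition).
• Critical value moves from z_{α/2} = 1.645 to 2.576, so power = Φ(λ - z_{α/2}) goes from Φ(2.47 - 1.645) = 0.795 to Φ(2.47 - 2.576) = 0.458.
• Type II error rate β = 1 - power therefore increases (0.205 → 0.542).
Appropriate when false positives are costly — here, convicting an innocent person.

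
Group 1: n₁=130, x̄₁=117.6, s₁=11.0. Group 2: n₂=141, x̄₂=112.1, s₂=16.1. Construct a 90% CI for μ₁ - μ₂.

Difference = 5.5. SE = √(11.0²/130 + 16.1²/141) = 1.664. CI = (2.76, 8.24)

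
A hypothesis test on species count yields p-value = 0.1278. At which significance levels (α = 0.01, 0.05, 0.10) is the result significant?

p = 0.1278. Not significant at any of the given levels.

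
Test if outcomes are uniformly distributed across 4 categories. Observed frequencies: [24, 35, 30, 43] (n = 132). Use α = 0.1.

Expected = 33 each. χ² = Σ(O-E)²/E = 5.879. df = 3, critical value = 6.251. Fail to reject H₀.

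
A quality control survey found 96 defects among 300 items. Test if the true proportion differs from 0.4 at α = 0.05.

p̂ = 0.32, p₀ = 0.4. z = (p̂ - p₀)/√(p₀(1-p₀)/n) = -2.828. Critical: ±1.96. Reject H₀.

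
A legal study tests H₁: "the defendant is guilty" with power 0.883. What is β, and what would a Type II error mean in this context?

β = 1 - power = 1 - 0.883 = 0.117. A Type II error is failing to reject H₀ when H₀ is false (false negative) — here, failing to conclude that the defendant is guilty when in fact it is true. Consequence: acquitting a guilty person.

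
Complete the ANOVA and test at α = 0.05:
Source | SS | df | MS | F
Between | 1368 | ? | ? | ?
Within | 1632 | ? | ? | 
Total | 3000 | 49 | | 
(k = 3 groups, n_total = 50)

df_between = 2, df_within = 47. MS_between = 684.0, MS_within = 34.72. F = 19.699, F_crit ≈ 3.195. Reject H₀.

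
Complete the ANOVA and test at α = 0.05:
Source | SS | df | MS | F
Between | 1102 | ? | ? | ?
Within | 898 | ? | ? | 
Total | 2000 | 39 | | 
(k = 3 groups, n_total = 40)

df_between = 2, df_within = 37. MS_between = 551.0, MS_within = 24.27. F = 22.703, F_crit ≈ 3.252. Reject H₀.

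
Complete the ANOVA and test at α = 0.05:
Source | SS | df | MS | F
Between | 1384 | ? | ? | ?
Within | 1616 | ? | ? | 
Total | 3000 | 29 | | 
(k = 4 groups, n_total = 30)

df_between = 3, df_within = 26. MS_between = 461.33, MS_within = 62.15. F = 7.422, F_crit ≈ 2.975. Reject H₀.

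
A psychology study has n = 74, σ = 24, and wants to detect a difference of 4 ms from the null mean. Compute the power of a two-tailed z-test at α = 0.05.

SE = σ/√n = 24/√74 = 2.79. Non-centrality λ = d/SE = 4/2.79 = 1.434. Power ≈ Φ(λ - z_{α/2}) = Φ(1.434 - 1.96) = Φ(-0.526) = 0.299.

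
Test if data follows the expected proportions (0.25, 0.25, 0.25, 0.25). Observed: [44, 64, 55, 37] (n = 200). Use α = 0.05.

Expected: [50.0, 50.0, 50.0, 50.0]. χ² = 8.52. df = 3, critical = 7.815. Reject H₀.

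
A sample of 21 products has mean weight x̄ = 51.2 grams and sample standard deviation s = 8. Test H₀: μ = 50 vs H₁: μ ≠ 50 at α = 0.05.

t = (x̄ - μ₀)/(s/√n) = (51.2 - 50)/(8/√21) = 0.687. df = 20, critical t = ±2.086. Fail to reject H₀.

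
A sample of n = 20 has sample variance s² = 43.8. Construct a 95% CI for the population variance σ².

df = 19. χ²_{0.025} = 32.852, χ²_{0.975} = 8.907. CI for σ² = ((n-1)s²/χ²_{α/2}, (n-1)s²/χ²_{1-α/2}) = (19·43.8/32.852, 19·43.8/8.907) = (25.33, 93.43)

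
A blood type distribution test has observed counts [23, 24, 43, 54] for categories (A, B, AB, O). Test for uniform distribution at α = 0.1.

Expected = 36 each. χ² = Σ(O-E)²/E = 19.056. df = 3, critical value = 6.251. Reject H₀.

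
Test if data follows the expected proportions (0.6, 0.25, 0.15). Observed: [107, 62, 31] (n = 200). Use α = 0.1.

Expected: [120.0, 50.0, 30.0]. χ² = 4.322. df = 2, critical = 4.605. Fail to reject H₀.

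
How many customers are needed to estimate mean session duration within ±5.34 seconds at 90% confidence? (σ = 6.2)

n = (z*σ/E)² = (1.645×6.2/5.34)² = 3.6 → n = 4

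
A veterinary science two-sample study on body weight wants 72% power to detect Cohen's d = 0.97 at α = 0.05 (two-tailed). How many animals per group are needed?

z_{α/2} = 1.96, z_β = Φ⁻¹(0.72) = 0.583. For large effect (d = 0.97): n per group = 2(z_{α/2} + z_β)²/d² = 2(1.96 + 0.583)²/0.97² = 13.7 → 14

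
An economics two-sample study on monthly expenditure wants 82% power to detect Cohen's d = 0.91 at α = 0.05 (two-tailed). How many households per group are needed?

z_{α/2} = 1.96, z_β = Φ⁻¹(0.82) = 0.915. For large effect (d = 0.91): n per group = 2(z_{α/2} + z_β)²/d² = 2(1.96 + 0.915)²/0.91² = 20.0 → 20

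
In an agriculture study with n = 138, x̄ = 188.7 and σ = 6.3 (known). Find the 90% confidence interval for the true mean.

CI = x̄ ± z*(σ/√n) = 188.7 ± 1.645(6.3/√138) = 188.7 ± 0.88 = (187.82, 189.58)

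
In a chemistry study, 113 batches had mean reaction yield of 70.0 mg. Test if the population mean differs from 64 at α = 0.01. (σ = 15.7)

z = (x̄ - μ₀)/(σ/√n) = (70.0 - 64)/(15.7/√113) = 4.062. Critical value: ±2.576. Since |4.062| > 2.576, Reject H₀.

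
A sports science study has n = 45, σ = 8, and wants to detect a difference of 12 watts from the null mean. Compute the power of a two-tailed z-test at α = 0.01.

SE = σ/√n = 8/√45 = 1.193. Non-centrality λ = d/SE = 12/1.193 = 10.062. Power ≈ Φ(λ - z_{α/2}) = Φ(10.062 - 2.576) = Φ(7.486) = 1.0.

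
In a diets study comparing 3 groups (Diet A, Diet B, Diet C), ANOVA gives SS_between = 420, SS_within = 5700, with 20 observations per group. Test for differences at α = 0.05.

df_between = 2, df_within = 57. F = MS_between/MS_within = 210.0/100.0 = 2.1. F_crit ≈ 3.159. Fail to reject H₀.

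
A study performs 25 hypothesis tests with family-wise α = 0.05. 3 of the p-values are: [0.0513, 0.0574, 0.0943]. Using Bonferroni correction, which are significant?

Bonferroni α = 0.05/25 = 0.002. None of the given p-values are significant.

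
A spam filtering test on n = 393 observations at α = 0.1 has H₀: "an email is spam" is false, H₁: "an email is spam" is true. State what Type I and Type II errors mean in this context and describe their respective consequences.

Type I (false positive): concluding that an email is spam when it is not — a legitimate email is sent to the spam folder and the user misses it. Type II (false negative): failing to conclude that an email is spam when it is — a spam email lands in the inbox. Which is costlier depends on domain priorities and is a judgement call rather than a statistical fact.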